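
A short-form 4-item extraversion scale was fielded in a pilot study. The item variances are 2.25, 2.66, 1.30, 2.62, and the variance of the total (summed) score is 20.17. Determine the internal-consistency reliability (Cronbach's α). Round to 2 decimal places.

α = 0.75

Σσᵢ² = 2.25 + 2.66 + 1.30 + 2.62 = 8.83
α = (k/(k−1))·(1 − Σσᵢ²/σ²_total) = (4/3)·(1 − 8.83/20.17) = 0.75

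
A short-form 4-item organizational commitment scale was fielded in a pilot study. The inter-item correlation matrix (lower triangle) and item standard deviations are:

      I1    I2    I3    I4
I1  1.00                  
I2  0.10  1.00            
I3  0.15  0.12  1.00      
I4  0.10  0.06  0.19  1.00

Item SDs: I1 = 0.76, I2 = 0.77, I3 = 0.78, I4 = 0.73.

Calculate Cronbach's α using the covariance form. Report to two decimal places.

Cronbach's α = 0.35

Σσ²ᵢ = 0.76² + 0.77² + 0.78² + 0.73² = 2.3118
Covariances σ_ij = r_ij · s_i · s_j:
  σ(I1,I2) = 0.10 × 0.76 × 0.77 = 0.0585
  σ(I1,I3) = 0.15 × 0.76 × 0.78 = 0.0889
  σ(I1,I4) = 0.10 × 0.76 × 0.73 = 0.0555
  σ(I2,I3) = 0.12 × 0.77 × 0.78 = 0.0721
  σ(I2,I4) = 0.06 × 0.77 × 0.73 = 0.0337
  σ(I3,I4) = 0.19 × 0.78 × 0.73 = 0.1082
σ²_T = Σσ²ᵢ + 2·Σσ_ij = 2.3118 + 2 × 0.4169 = 3.1456
α = (4/3)·(1 − 2.3118/3.1456) = 0.35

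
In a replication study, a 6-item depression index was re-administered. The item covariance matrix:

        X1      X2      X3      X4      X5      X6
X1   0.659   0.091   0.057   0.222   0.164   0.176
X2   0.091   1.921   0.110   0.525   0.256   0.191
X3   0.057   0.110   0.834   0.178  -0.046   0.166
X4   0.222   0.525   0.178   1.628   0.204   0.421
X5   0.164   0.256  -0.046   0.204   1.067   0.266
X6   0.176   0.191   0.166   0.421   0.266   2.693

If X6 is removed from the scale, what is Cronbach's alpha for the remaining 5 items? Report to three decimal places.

α = 0.457

Remaining items: X1, X2, X3, X4, X5 (k = 5).
Σσ²ᵢ = 0.659 + 1.921 + 0.834 + 1.628 + 1.067 = 6.109
σ²_T = 6.109 + 2 × 1.761 = 9.631
α (item deleted) = (5/4)·(1 − 6.109/9.631) = 0.457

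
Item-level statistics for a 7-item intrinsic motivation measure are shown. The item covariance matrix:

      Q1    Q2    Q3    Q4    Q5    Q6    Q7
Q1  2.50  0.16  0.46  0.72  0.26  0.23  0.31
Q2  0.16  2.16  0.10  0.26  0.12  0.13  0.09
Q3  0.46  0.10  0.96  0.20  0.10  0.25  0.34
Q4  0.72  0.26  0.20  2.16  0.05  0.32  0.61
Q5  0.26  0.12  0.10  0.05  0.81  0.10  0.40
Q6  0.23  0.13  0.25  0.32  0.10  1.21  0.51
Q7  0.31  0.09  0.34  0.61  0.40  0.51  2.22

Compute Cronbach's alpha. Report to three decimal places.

α = 0.569

ΣVar(i) = 2.50 + 2.16 + 0.96 + 2.16 + 0.81 + 1.21 + 2.22 = 12.02
Sum of the distinct covariances = 5.72
total variance = 12.02 + 2 × 5.72 = 23.46
α = (k/(k−1))·(1 − ΣVar(i)/total variance) = (7/6)·(1 − 12.02/23.46) = 0.569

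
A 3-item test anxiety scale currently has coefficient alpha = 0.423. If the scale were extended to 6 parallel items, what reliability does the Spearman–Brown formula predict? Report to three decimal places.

predicted reliability = 0.595

Length factor m = 6/3 = 2.0000
α' = m·α / (1 + (m−1)·α)
   = 6/3 × 0.423 / (1 + (6/3 − 1) × 0.423)
   = 0.8460 / 1.4230 = 0.595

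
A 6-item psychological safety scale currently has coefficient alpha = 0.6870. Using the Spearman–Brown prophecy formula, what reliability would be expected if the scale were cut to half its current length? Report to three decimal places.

Length factor m = 1/2
α' = m·α / (1 − (1−m)·α)
   = 1/2 × 0.6870 / (1 − (1 − 1/2) × 0.6870)
   = 0.3435 / 0.6565 = 0.523

predicted reliability = 0.523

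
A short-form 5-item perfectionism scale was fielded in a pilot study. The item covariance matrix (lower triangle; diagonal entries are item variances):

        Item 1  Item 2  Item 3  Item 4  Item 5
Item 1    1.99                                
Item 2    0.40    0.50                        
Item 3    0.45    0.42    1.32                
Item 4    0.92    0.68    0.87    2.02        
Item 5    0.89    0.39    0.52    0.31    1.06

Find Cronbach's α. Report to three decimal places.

α = 0.787

Σσᵢ² = 1.99 + 0.50 + 1.32 + 2.02 + 1.06 = 6.89
Sum of the distinct covariances = 5.85
σ²_T = 6.89 + 2 × 5.85 = 18.59
α = (k/(k−1))·(1 − Σσᵢ²/σ²_T) = (5/4)·(1 − 6.89/18.59) = 0.787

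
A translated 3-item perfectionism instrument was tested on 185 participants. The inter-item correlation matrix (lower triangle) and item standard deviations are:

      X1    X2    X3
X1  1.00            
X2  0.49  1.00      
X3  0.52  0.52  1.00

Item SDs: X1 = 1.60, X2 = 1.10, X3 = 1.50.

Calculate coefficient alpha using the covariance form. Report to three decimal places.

coefficient alpha = 0.745

Σσ²ᵢ = 1.60² + 1.10² + 1.50² = 6.0200
Covariances σ_ij = r_ij · s_i · s_j:
  σ(X1,X2) = 0.49 × 1.60 × 1.10 = 0.8624
  σ(X1,X3) = 0.52 × 1.60 × 1.50 = 1.2480
  σ(X2,X3) = 0.52 × 1.10 × 1.50 = 0.8580
σ²_T = Σσ²ᵢ + 2·Σσ_ij = 6.0200 + 2 × 2.9684 = 11.9568
α = (3/2)·(1 − 6.0200/11.9568) = 0.745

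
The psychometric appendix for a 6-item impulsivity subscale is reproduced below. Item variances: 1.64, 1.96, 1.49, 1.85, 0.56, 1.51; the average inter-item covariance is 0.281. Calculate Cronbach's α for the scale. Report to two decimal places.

Σσ²ᵢ = 1.64 + 1.96 + 1.49 + 1.85 + 0.56 + 1.51 = 9.01
Sum of the 15 distinct covariances = 15 × 0.281 = 4.215
σ²_T = Σσ²ᵢ + 2·Σcov = 9.01 + 2 × 4.215 = 17.440
α = (6/5)·(1 − 9.01/17.440) = 0.58

Cronbach's α = 0.58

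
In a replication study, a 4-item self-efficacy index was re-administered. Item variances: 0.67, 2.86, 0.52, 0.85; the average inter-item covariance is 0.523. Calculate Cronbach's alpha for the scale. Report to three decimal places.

α = 0.749

sum of item variances = 0.67 + 2.86 + 0.52 + 0.85 = 4.90
Sum of the 6 distinct covariances = 6 × 0.523 = 3.138
Var(T) = sum of item variances + 2·Σcov = 4.90 + 2 × 3.138 = 11.176
α = (4/3)·(1 − 4.90/11.176) = 0.749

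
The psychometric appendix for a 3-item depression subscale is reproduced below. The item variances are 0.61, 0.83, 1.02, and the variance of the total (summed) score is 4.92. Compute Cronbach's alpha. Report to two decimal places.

Σσ²ᵢ = 0.61 + 0.83 + 1.02 = 2.46
α = (k/(k−1))·(1 − Σσ²ᵢ/Var(T)) = (3/2)·(1 − 2.46/4.92) = 0.75

α = 0.75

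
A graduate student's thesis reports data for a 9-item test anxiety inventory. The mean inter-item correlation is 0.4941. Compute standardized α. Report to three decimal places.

Standardized α = k·r̄ / (1 + (k−1)·r̄) = 9 × 0.4941 / (1 + 8 × 0.4941)
  = 4.4469 / 4.9528 = 0.898

standardized α = 0.898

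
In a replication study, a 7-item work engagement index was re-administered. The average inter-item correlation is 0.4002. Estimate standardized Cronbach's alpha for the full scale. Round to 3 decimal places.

Standardized α = k·r̄ / (1 + (k−1)·r̄) = 7 × 0.4002 / (1 + 6 × 0.4002)
  = 2.8014 / 3.4012 = 0.824

standardized Cronbach's alpha = 0.824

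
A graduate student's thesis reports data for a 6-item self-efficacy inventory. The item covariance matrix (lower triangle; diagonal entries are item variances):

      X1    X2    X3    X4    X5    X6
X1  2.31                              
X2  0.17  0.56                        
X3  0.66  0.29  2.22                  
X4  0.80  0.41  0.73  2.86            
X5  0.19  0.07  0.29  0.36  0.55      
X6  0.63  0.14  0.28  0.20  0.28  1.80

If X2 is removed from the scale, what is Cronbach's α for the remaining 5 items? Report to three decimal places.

Cronbach's α = 0.595

Remaining items: X1, X3, X4, X5, X6 (k = 5).
ΣVar(i) = 2.31 + 2.22 + 2.86 + 0.55 + 1.80 = 9.74
σ²_T = 9.74 + 2 × 4.42 = 18.58
α (item deleted) = (5/4)·(1 − 9.74/18.58) = 0.595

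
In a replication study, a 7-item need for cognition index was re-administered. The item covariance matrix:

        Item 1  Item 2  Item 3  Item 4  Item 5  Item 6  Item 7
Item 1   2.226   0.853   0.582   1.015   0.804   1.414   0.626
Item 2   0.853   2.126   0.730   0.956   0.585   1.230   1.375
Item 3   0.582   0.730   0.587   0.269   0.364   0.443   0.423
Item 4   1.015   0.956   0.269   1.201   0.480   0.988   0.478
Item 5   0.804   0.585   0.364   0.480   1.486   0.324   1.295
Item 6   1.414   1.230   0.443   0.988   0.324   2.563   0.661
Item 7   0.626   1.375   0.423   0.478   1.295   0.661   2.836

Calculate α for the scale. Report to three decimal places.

α = 0.828

sum of item variances = 2.226 + 2.126 + 0.587 + 1.201 + 1.486 + 2.563 + 2.836 = 13.025
Sum of off-diagonal covariances = 15.895
σ²_T = 13.025 + 2 × 15.895 = 44.815
α = (k/(k−1))·(1 − sum of item variances/σ²_T) = (7/6)·(1 − 13.025/44.815) = 0.828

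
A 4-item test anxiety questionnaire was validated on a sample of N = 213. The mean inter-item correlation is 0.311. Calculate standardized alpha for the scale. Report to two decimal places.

Standardized α = k·r̄ / (1 + (k−1)·r̄) = 4 × 0.311 / (1 + 3 × 0.311)
  = 1.2440 / 1.9330 = 0.64

α = 0.64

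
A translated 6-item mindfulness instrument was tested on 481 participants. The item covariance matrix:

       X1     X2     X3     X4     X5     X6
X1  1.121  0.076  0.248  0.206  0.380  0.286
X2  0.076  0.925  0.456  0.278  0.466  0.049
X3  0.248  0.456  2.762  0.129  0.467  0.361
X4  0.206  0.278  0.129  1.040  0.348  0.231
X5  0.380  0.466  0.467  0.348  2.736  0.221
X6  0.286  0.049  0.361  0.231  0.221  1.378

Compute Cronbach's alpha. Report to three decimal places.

Σσ²ᵢ = 1.121 + 0.925 + 2.762 + 1.040 + 2.736 + 1.378 = 9.962
Σ_{i<j} σ_ij = 4.202
Var(T) = 9.962 + 2 × 4.202 = 18.366
α = (k/(k−1))·(1 − Σσ²ᵢ/Var(T)) = (6/5)·(1 − 9.962/18.366) = 0.549

Cronbach's alpha = 0.549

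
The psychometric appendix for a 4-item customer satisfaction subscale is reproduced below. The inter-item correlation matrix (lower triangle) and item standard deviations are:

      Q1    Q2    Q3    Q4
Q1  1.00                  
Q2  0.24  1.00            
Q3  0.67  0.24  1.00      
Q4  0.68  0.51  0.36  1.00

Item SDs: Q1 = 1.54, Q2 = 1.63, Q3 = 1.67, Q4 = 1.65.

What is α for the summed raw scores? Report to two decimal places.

α = 0.76

Σσ²ᵢ = 1.54² + 1.63² + 1.67² + 1.65² = 10.5399
Covariances σ_ij = r_ij · s_i · s_j:
  σ(Q1,Q2) = 0.24 × 1.54 × 1.63 = 0.6024
  σ(Q1,Q3) = 0.67 × 1.54 × 1.67 = 1.7231
  σ(Q1,Q4) = 0.68 × 1.54 × 1.65 = 1.7279
  σ(Q2,Q3) = 0.24 × 1.63 × 1.67 = 0.6533
  σ(Q2,Q4) = 0.51 × 1.63 × 1.65 = 1.3716
  σ(Q3,Q4) = 0.36 × 1.67 × 1.65 = 0.9920
σ²_T = Σσ²ᵢ + 2·Σσ_ij = 10.5399 + 2 × 7.0703 = 24.6805
α = (4/3)·(1 − 10.5399/24.6805) = 0.76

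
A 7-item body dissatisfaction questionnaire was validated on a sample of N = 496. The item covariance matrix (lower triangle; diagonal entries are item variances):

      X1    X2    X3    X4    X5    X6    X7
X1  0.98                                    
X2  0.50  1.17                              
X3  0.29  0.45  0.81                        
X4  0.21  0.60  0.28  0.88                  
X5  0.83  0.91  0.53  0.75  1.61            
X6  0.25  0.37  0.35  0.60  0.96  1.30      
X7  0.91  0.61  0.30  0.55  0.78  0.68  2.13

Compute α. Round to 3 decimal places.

Σσ²ᵢ = 0.98 + 1.17 + 0.81 + 0.88 + 1.61 + 1.30 + 2.13 = 8.88
Sum of off-diagonal covariances = 11.71
σ²_total = 8.88 + 2 × 11.71 = 32.30
α = (k/(k−1))·(1 − Σσ²ᵢ/σ²_total) = (7/6)·(1 − 8.88/32.30) = 0.846

α = 0.846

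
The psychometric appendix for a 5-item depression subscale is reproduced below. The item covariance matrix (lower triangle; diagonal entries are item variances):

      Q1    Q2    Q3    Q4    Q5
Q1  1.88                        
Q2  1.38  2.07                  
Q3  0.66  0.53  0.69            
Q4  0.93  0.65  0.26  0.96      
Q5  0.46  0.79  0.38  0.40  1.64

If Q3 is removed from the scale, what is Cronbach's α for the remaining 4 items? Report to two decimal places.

Remaining items: Q1, Q2, Q4, Q5 (k = 4).
Σσ²ᵢ = 1.88 + 2.07 + 0.96 + 1.64 = 6.55
total variance = 6.55 + 2 × 4.61 = 15.77
α (item deleted) = (4/3)·(1 − 6.55/15.77) = 0.78

α = 0.78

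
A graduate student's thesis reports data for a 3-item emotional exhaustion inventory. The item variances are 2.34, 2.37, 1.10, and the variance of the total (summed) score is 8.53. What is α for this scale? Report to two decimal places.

α = 0.48

ΣVar(i) = 2.34 + 2.37 + 1.10 = 5.81
α = (k/(k−1))·(1 − ΣVar(i)/σ²_T) = (3/2)·(1 − 5.81/8.53) = 0.48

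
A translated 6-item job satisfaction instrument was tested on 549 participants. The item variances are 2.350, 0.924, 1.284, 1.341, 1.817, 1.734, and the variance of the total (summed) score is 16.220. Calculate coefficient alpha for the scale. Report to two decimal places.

Σσᵢ² = 2.350 + 0.924 + 1.284 + 1.341 + 1.817 + 1.734 = 9.450
α = (k/(k−1))·(1 − Σσᵢ²/σ²_total) = (6/5)·(1 − 9.450/16.220) = 0.50

coefficient alpha = 0.50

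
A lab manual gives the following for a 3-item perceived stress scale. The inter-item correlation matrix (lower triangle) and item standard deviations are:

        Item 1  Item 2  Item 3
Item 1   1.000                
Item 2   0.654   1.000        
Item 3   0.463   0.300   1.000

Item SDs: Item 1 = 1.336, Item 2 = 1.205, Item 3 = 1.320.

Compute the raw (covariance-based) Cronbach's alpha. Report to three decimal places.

Σσ²ᵢ = 1.336² + 1.205² + 1.320² = 4.9793
Covariances σ_ij = r_ij · s_i · s_j:
  σ(Item 1,Item 2) = 0.654 × 1.336 × 1.205 = 1.0529
  σ(Item 1,Item 3) = 0.463 × 1.336 × 1.320 = 0.8165
  σ(Item 2,Item 3) = 0.300 × 1.205 × 1.320 = 0.4772
σ²_T = Σσ²ᵢ + 2·Σσ_ij = 4.9793 + 2 × 2.3466 = 9.6725
α = (3/2)·(1 − 4.9793/9.6725) = 0.728

α = 0.728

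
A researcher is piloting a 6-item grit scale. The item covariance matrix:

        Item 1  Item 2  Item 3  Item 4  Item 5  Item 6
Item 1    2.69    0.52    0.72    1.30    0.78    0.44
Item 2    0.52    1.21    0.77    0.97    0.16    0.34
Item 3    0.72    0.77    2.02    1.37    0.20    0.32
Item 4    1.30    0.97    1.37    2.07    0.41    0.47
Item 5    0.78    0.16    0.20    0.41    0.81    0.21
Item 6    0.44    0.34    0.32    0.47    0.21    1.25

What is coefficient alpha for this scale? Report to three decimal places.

Σσᵢ² = 2.69 + 1.21 + 2.02 + 2.07 + 0.81 + 1.25 = 10.05
Sum of off-diagonal covariances = 8.98
σ²_T = 10.05 + 2 × 8.98 = 28.01
α = (k/(k−1))·(1 − Σσᵢ²/σ²_T) = (6/5)·(1 − 10.05/28.01) = 0.769

coefficient alpha = 0.769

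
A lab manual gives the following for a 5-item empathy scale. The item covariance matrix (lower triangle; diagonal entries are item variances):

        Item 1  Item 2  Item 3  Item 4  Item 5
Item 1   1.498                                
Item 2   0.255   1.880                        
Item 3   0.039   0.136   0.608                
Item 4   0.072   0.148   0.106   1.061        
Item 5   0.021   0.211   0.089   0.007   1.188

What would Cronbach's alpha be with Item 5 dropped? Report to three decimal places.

Remaining items: Item 1, Item 2, Item 3, Item 4 (k = 4).
sum of item variances = 1.498 + 1.880 + 0.608 + 1.061 = 5.047
Var(T) = 5.047 + 2 × 0.756 = 6.559
α (item deleted) = (4/3)·(1 − 5.047/6.559) = 0.307

α = 0.307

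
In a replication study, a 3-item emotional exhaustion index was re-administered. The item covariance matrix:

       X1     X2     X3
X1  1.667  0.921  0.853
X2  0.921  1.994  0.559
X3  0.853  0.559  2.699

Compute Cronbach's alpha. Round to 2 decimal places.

Σσ²ᵢ = 1.667 + 1.994 + 2.699 = 6.360
Sum of the distinct covariances = 2.333
σ²_total = 6.360 + 2 × 2.333 = 11.026
α = (k/(k−1))·(1 − Σσ²ᵢ/σ²_total) = (3/2)·(1 − 6.360/11.026) = 0.63

α = 0.63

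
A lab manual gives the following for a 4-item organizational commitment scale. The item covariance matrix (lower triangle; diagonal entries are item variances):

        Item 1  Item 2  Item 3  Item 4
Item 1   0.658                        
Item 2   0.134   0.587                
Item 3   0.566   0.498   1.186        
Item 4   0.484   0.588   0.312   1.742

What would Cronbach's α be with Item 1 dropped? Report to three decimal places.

Cronbach's α = 0.665

Remaining items: Item 2, Item 3, Item 4 (k = 3).
sum of item variances = 0.587 + 1.186 + 1.742 = 3.515
total variance = 3.515 + 2 × 1.398 = 6.311
α (item deleted) = (3/2)·(1 − 3.515/6.311) = 0.665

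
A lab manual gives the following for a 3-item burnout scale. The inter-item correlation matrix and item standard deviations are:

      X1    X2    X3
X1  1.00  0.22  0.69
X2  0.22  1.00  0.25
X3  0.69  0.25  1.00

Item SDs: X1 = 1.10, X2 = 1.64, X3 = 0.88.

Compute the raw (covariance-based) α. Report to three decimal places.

α = 0.568

Σσ²ᵢ = 1.10² + 1.64² + 0.88² = 4.6740
Covariances σ_ij = r_ij · s_i · s_j:
  σ(X1,X2) = 0.22 × 1.10 × 1.64 = 0.3969
  σ(X1,X3) = 0.69 × 1.10 × 0.88 = 0.6679
  σ(X2,X3) = 0.25 × 1.64 × 0.88 = 0.3608
σ²_T = Σσ²ᵢ + 2·Σσ_ij = 4.6740 + 2 × 1.4256 = 7.5252
α = (3/2)·(1 − 4.6740/7.5252) = 0.568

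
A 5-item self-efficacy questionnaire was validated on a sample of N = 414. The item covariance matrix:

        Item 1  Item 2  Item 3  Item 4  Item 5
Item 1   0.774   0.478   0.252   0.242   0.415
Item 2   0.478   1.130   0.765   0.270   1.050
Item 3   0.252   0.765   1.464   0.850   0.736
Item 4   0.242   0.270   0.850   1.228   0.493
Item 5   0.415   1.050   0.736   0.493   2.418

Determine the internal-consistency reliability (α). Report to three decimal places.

α = 0.766

ΣVar(i) = 0.774 + 1.130 + 1.464 + 1.228 + 2.418 = 7.014
Sum of the distinct covariances = 5.551
σ²_T = 7.014 + 2 × 5.551 = 18.116
α = (k/(k−1))·(1 − ΣVar(i)/σ²_T) = (5/4)·(1 − 7.014/18.116) = 0.766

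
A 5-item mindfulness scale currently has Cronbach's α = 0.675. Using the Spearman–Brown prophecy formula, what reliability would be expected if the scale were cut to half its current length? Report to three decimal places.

Length factor m = 1/2
α' = m·α / (1 − (1−m)·α)
   = 1/2 × 0.675 / (1 − (1 − 1/2) × 0.675)
   = 0.3375 / 0.6625 = 0.509

predicted reliability = 0.509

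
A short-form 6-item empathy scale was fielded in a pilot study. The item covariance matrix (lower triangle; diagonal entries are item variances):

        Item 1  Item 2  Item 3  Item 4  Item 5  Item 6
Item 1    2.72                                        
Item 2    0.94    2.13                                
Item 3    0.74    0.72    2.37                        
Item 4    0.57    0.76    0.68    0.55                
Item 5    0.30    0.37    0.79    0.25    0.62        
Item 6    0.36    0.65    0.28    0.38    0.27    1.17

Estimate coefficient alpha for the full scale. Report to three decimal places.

α = 0.753

ΣVar(i) = 2.72 + 2.13 + 2.37 + 0.55 + 0.62 + 1.17 = 9.56
Σ_{i<j} σ_ij = 8.06
σ²_total = 9.56 + 2 × 8.06 = 25.68
α = (k/(k−1))·(1 − ΣVar(i)/σ²_total) = (6/5)·(1 − 9.56/25.68) = 0.753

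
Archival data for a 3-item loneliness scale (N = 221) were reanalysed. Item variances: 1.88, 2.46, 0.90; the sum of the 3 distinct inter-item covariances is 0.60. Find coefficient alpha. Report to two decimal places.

coefficient alpha = 0.28

sum of item variances = 1.88 + 2.46 + 0.90 = 5.24
Sum of distinct covariances = 0.60
total variance = sum of item variances + 2·Σcov = 5.24 + 2 × 0.60 = 6.44
α = (3/2)·(1 − 5.24/6.44) = 0.28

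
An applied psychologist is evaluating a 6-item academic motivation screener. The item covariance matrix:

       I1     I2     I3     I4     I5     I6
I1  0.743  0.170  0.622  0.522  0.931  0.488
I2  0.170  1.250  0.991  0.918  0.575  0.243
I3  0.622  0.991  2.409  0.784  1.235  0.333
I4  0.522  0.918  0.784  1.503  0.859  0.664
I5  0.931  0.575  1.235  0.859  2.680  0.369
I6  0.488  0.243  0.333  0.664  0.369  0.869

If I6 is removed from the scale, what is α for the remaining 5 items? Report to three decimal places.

Remaining items: I1, I2, I3, I4, I5 (k = 5).
sum of item variances = 0.743 + 1.250 + 2.409 + 1.503 + 2.680 = 8.585
σ²_T = 8.585 + 2 × 7.607 = 23.799
α (item deleted) = (5/4)·(1 − 8.585/23.799) = 0.799

α = 0.799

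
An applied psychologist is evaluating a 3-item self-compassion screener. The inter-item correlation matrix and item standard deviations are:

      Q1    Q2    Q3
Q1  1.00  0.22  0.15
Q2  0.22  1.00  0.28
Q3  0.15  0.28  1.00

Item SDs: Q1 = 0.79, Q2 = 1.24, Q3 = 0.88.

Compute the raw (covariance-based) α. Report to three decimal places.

Σσ²ᵢ = 0.79² + 1.24² + 0.88² = 2.9361
Covariances σ_ij = r_ij · s_i · s_j:
  σ(Q1,Q2) = 0.22 × 0.79 × 1.24 = 0.2155
  σ(Q1,Q3) = 0.15 × 0.79 × 0.88 = 0.1043
  σ(Q2,Q3) = 0.28 × 1.24 × 0.88 = 0.3055
σ²_T = Σσ²ᵢ + 2·Σσ_ij = 2.9361 + 2 × 0.6253 = 4.1867
α = (3/2)·(1 − 2.9361/4.1867) = 0.448

α = 0.448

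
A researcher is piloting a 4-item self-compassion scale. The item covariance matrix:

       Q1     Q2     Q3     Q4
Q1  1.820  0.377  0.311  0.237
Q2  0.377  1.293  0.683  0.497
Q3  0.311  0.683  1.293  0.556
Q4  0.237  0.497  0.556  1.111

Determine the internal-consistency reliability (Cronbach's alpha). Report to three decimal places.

α = 0.655

ΣVar(i) = 1.820 + 1.293 + 1.293 + 1.111 = 5.517
Σ_{i<j} σ_ij = 2.661
σ²_total = 5.517 + 2 × 2.661 = 10.839
α = (k/(k−1))·(1 − ΣVar(i)/σ²_total) = (4/3)·(1 − 5.517/10.839) = 0.655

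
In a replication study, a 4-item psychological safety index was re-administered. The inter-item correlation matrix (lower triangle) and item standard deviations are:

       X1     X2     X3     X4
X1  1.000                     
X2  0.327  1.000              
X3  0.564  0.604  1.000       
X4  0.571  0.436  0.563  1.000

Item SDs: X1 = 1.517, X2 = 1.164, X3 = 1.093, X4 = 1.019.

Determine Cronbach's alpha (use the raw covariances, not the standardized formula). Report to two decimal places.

Σσ²ᵢ = 1.517² + 1.164² + 1.093² + 1.019² = 5.8892
Covariances σ_ij = r_ij · s_i · s_j:
  σ(X1,X2) = 0.327 × 1.517 × 1.164 = 0.5774
  σ(X1,X3) = 0.564 × 1.517 × 1.093 = 0.9352
  σ(X1,X4) = 0.571 × 1.517 × 1.019 = 0.8827
  σ(X2,X3) = 0.604 × 1.164 × 1.093 = 0.7684
  σ(X2,X4) = 0.436 × 1.164 × 1.019 = 0.5171
  σ(X3,X4) = 0.563 × 1.093 × 1.019 = 0.6271
σ²_T = Σσ²ᵢ + 2·Σσ_ij = 5.8892 + 2 × 4.3079 = 14.5050
α = (4/3)·(1 − 5.8892/14.5050) = 0.79

Cronbach's alpha = 0.79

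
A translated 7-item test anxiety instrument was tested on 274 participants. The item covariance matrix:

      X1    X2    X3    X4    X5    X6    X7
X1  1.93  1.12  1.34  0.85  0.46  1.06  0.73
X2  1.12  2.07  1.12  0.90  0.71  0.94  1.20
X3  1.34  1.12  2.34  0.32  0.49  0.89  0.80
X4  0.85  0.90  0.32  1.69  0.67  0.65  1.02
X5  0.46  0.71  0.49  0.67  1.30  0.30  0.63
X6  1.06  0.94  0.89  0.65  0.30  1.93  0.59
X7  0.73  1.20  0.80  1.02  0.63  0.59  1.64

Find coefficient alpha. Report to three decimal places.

Σσᵢ² = 1.93 + 2.07 + 2.34 + 1.69 + 1.30 + 1.93 + 1.64 = 12.90
Σ_{i<j} σ_ij = 16.79
total variance = 12.90 + 2 × 16.79 = 46.48
α = (k/(k−1))·(1 − Σσᵢ²/total variance) = (7/6)·(1 − 12.90/46.48) = 0.843

coefficient alpha = 0.843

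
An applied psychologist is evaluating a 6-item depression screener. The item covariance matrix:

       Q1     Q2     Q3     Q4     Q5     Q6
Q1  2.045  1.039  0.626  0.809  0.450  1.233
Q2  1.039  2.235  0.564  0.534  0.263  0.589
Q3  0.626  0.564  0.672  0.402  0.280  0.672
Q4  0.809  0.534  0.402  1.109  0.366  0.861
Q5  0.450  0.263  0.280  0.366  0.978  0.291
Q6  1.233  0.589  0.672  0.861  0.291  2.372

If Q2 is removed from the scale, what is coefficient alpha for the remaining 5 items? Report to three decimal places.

Remaining items: Q1, Q3, Q4, Q5, Q6 (k = 5).
sum of item variances = 2.045 + 0.672 + 1.109 + 0.978 + 2.372 = 7.176
σ²_T = 7.176 + 2 × 5.990 = 19.156
α (item deleted) = (5/4)·(1 − 7.176/19.156) = 0.782

coefficient alpha = 0.782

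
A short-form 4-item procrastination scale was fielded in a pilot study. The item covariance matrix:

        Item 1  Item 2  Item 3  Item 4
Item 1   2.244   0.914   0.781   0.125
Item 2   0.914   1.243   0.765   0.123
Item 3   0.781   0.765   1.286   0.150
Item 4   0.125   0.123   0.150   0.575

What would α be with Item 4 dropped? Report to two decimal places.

Remaining items: Item 1, Item 2, Item 3 (k = 3).
Σσᵢ² = 2.244 + 1.243 + 1.286 = 4.773
σ²_total = 4.773 + 2 × 2.460 = 9.693
α (item deleted) = (3/2)·(1 − 4.773/9.693) = 0.76

α = 0.76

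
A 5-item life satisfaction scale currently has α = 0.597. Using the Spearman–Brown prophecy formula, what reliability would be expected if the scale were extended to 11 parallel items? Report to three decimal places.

predicted reliability = 0.765

Length factor m = 11/5 = 2.2000
α' = m·α / (1 + (m−1)·α)
   = 11/5 × 0.597 / (1 + (11/5 − 1) × 0.597)
   = 1.3134 / 1.7164 = 0.765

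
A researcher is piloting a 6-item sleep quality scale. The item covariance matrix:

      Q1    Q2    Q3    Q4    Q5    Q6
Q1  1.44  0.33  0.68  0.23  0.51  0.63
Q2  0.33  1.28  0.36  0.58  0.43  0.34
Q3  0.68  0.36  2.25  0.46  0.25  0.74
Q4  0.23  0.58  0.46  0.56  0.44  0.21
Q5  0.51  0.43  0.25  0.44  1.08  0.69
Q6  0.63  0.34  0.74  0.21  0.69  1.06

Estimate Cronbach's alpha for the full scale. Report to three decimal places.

α = 0.771

ΣVar(i) = 1.44 + 1.28 + 2.25 + 0.56 + 1.08 + 1.06 = 7.67
Σ_{i<j} σ_ij = 6.88
σ²_T = 7.67 + 2 × 6.88 = 21.43
α = (k/(k−1))·(1 − ΣVar(i)/σ²_T) = (6/5)·(1 − 7.67/21.43) = 0.771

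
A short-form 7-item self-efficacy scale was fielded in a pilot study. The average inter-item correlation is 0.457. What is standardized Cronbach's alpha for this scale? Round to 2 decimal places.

standardized Cronbach's alpha = 0.85

Standardized α = k·r̄ / (1 + (k−1)·r̄) = 7 × 0.457 / (1 + 6 × 0.457)
  = 3.1990 / 3.7420 = 0.85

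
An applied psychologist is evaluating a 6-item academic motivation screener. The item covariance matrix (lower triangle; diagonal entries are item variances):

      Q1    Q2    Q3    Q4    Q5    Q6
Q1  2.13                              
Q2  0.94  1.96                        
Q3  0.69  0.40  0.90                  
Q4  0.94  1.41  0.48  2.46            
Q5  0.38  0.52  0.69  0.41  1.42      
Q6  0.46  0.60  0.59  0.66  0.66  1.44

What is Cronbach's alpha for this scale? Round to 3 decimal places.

ΣVar(i) = 2.13 + 1.96 + 0.90 + 2.46 + 1.42 + 1.44 = 10.31
Σ_{i<j} σ_ij = 9.83
σ²_total = 10.31 + 2 × 9.83 = 29.97
α = (k/(k−1))·(1 − ΣVar(i)/σ²_total) = (6/5)·(1 − 10.31/29.97) = 0.787

α = 0.787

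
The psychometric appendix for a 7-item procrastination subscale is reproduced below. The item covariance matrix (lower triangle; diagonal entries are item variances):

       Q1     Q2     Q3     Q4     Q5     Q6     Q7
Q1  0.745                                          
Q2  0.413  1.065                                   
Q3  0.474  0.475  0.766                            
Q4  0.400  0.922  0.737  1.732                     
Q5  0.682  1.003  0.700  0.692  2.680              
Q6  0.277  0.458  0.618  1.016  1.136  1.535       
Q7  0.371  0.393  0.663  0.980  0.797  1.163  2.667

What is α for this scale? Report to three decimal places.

ΣVar(i) = 0.745 + 1.065 + 0.766 + 1.732 + 2.680 + 1.535 + 2.667 = 11.190
Sum of the distinct covariances = 14.370
σ²_T = 11.190 + 2 × 14.370 = 39.930
α = (k/(k−1))·(1 − ΣVar(i)/σ²_T) = (7/6)·(1 − 11.190/39.930) = 0.840

α = 0.840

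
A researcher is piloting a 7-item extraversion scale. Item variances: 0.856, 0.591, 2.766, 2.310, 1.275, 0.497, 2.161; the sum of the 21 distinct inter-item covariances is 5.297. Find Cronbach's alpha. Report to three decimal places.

Cronbach's alpha = 0.587

Σσ²ᵢ = 0.856 + 0.591 + 2.766 + 2.310 + 1.275 + 0.497 + 2.161 = 10.456
Sum of distinct covariances = 5.297
σ²_total = Σσ²ᵢ + 2·Σcov = 10.456 + 2 × 5.297 = 21.050
α = (7/6)·(1 − 10.456/21.050) = 0.587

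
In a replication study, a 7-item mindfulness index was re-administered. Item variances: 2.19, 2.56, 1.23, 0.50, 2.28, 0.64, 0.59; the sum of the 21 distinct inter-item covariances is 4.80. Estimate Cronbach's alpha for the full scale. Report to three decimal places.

α = 0.572

Σσᵢ² = 2.19 + 2.56 + 1.23 + 0.50 + 2.28 + 0.64 + 0.59 = 9.99
Sum of distinct covariances = 4.80
σ²_T = Σσᵢ² + 2·Σcov = 9.99 + 2 × 4.80 = 19.59
α = (7/6)·(1 − 9.99/19.59) = 0.572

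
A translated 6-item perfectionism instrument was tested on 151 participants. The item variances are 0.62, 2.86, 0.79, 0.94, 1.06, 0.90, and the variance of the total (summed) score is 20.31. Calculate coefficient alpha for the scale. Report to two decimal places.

α = 0.78

Σσᵢ² = 0.62 + 2.86 + 0.79 + 0.94 + 1.06 + 0.90 = 7.17
α = (k/(k−1))·(1 − Σσᵢ²/σ²_T) = (6/5)·(1 − 7.17/20.31) = 0.78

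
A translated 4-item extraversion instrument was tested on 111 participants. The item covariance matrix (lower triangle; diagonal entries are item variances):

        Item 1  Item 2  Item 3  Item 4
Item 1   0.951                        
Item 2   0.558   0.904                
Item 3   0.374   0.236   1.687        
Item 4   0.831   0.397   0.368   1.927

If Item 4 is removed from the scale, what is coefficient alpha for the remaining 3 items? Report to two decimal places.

α = 0.60

Remaining items: Item 1, Item 2, Item 3 (k = 3).
Σσ²ᵢ = 0.951 + 0.904 + 1.687 = 3.542
total variance = 3.542 + 2 × 1.168 = 5.878
α (item deleted) = (3/2)·(1 − 3.542/5.878) = 0.60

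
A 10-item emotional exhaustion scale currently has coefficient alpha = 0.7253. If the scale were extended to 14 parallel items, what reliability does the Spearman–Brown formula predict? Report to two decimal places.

Length factor m = 14/10 = 1.4000
α' = m·α / (1 + (m−1)·α)
   = 14/10 × 0.7253 / (1 + (14/10 − 1) × 0.7253)
   = 1.0154 / 1.2901 = 0.79

predicted reliability = 0.79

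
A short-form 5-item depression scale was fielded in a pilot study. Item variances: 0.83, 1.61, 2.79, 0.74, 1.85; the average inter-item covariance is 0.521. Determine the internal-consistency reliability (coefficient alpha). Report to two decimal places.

ΣVar(i) = 0.83 + 1.61 + 2.79 + 0.74 + 1.85 = 7.82
Sum of the 10 distinct covariances = 10 × 0.521 = 5.210
σ²_total = ΣVar(i) + 2·Σcov = 7.82 + 2 × 5.210 = 18.240
α = (5/4)·(1 − 7.82/18.240) = 0.71

coefficient alpha = 0.71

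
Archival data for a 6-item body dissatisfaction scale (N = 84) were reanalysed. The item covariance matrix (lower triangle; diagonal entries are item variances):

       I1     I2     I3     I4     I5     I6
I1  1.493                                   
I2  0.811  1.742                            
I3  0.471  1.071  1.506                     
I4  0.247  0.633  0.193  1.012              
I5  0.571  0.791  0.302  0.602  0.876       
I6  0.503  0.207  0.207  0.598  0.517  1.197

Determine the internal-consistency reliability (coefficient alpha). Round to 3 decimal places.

α = 0.796

sum of item variances = 1.493 + 1.742 + 1.506 + 1.012 + 0.876 + 1.197 = 7.826
Sum of off-diagonal covariances = 7.724
σ²_total = 7.826 + 2 × 7.724 = 23.274
α = (k/(k−1))·(1 − sum of item variances/σ²_total) = (6/5)·(1 − 7.826/23.274) = 0.796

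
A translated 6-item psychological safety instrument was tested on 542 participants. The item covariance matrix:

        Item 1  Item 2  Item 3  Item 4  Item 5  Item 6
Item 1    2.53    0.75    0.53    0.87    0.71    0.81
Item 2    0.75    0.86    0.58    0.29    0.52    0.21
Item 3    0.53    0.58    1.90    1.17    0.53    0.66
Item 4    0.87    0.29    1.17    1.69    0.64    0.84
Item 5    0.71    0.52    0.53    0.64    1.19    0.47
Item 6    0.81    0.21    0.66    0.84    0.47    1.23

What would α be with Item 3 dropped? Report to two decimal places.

Remaining items: Item 1, Item 2, Item 4, Item 5, Item 6 (k = 5).
Σσᵢ² = 2.53 + 0.86 + 1.69 + 1.19 + 1.23 = 7.50
σ²_total = 7.50 + 2 × 6.11 = 19.72
α (item deleted) = (5/4)·(1 − 7.50/19.72) = 0.77

α = 0.77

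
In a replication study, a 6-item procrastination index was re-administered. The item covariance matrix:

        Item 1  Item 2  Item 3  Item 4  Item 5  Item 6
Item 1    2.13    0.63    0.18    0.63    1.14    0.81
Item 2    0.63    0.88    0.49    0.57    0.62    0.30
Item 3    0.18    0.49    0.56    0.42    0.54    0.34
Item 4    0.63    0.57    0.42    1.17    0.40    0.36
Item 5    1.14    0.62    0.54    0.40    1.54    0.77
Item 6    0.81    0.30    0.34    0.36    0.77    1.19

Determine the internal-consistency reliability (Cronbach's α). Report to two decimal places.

Σσ²ᵢ = 2.13 + 0.88 + 0.56 + 1.17 + 1.54 + 1.19 = 7.47
Sum of off-diagonal covariances = 8.20
σ²_T = 7.47 + 2 × 8.20 = 23.87
α = (k/(k−1))·(1 − Σσ²ᵢ/σ²_T) = (6/5)·(1 − 7.47/23.87) = 0.82

α = 0.82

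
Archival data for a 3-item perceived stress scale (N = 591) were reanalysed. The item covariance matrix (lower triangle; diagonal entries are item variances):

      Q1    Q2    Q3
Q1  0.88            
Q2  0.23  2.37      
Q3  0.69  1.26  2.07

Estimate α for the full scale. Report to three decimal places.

sum of item variances = 0.88 + 2.37 + 2.07 = 5.32
Sum of the distinct covariances = 2.18
Var(T) = 5.32 + 2 × 2.18 = 9.68
α = (k/(k−1))·(1 − sum of item variances/Var(T)) = (3/2)·(1 − 5.32/9.68) = 0.676

α = 0.676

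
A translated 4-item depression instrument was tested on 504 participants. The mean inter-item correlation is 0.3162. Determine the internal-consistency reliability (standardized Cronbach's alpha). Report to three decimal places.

Standardized α = k·r̄ / (1 + (k−1)·r̄) = 4 × 0.3162 / (1 + 3 × 0.3162)
  = 1.2648 / 1.9486 = 0.649

standardized Cronbach's alpha = 0.649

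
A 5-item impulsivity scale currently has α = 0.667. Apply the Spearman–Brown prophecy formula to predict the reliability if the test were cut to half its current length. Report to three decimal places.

predicted reliability = 0.500

Length factor m = 1/2
α' = m·α / (1 − (1−m)·α)
   = 1/2 × 0.667 / (1 − (1 − 1/2) × 0.667)
   = 0.3335 / 0.6665 = 0.500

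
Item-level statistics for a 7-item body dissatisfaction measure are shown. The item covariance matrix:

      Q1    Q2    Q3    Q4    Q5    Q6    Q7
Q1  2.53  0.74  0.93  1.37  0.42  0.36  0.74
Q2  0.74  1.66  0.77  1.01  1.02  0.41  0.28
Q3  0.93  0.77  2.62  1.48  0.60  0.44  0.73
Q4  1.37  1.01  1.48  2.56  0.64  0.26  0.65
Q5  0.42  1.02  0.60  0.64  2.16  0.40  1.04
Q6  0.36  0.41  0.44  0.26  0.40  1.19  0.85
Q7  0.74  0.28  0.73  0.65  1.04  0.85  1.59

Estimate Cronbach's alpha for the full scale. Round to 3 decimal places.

α = 0.792

sum of item variances = 2.53 + 1.66 + 2.62 + 2.56 + 2.16 + 1.19 + 1.59 = 14.31
Σ_{i<j} σ_ij = 15.14
Var(T) = 14.31 + 2 × 15.14 = 44.59
α = (k/(k−1))·(1 − sum of item variances/Var(T)) = (7/6)·(1 − 14.31/44.59) = 0.792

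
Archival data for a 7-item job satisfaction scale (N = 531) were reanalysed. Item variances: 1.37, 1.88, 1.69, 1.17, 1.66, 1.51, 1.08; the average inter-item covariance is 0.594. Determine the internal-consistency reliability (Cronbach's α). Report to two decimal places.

sum of item variances = 1.37 + 1.88 + 1.69 + 1.17 + 1.66 + 1.51 + 1.08 = 10.36
Sum of the 21 distinct covariances = 21 × 0.594 = 12.474
σ²_total = sum of item variances + 2·Σcov = 10.36 + 2 × 12.474 = 35.308
α = (7/6)·(1 − 10.36/35.308) = 0.82

Cronbach's α = 0.82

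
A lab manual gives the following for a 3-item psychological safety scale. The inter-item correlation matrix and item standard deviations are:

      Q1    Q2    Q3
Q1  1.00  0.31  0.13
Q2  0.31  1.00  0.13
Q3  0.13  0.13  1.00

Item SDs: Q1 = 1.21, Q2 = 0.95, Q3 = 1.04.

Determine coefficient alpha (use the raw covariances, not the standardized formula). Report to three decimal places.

α = 0.410

Σσ²ᵢ = 1.21² + 0.95² + 1.04² = 3.4482
Covariances σ_ij = r_ij · s_i · s_j:
  σ(Q1,Q2) = 0.31 × 1.21 × 0.95 = 0.3563
  σ(Q1,Q3) = 0.13 × 1.21 × 1.04 = 0.1636
  σ(Q2,Q3) = 0.13 × 0.95 × 1.04 = 0.1284
σ²_T = Σσ²ᵢ + 2·Σσ_ij = 3.4482 + 2 × 0.6483 = 4.7448
α = (3/2)·(1 − 3.4482/4.7448) = 0.410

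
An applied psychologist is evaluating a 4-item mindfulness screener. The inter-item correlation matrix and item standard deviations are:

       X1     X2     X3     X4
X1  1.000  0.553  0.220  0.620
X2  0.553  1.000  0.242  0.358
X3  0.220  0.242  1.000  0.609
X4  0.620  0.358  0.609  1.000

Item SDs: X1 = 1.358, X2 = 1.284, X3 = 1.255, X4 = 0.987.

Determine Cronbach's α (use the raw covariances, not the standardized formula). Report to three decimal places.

α = 0.740

Σσ²ᵢ = 1.358² + 1.284² + 1.255² + 0.987² = 6.0420
Covariances σ_ij = r_ij · s_i · s_j:
  σ(X1,X2) = 0.553 × 1.358 × 1.284 = 0.9643
  σ(X1,X3) = 0.220 × 1.358 × 1.255 = 0.3749
  σ(X1,X4) = 0.620 × 1.358 × 0.987 = 0.8310
  σ(X2,X3) = 0.242 × 1.284 × 1.255 = 0.3900
  σ(X2,X4) = 0.358 × 1.284 × 0.987 = 0.4537
  σ(X3,X4) = 0.609 × 1.255 × 0.987 = 0.7544
σ²_T = Σσ²ᵢ + 2·Σσ_ij = 6.0420 + 2 × 3.7683 = 13.5786
α = (4/3)·(1 − 6.0420/13.5786) = 0.740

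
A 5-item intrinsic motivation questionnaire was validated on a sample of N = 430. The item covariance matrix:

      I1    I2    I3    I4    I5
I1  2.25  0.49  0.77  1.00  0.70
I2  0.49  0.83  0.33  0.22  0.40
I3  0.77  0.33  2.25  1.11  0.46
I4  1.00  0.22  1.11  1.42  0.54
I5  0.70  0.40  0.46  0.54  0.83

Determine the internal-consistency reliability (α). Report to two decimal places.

α = 0.77

Σσ²ᵢ = 2.25 + 0.83 + 2.25 + 1.42 + 0.83 = 7.58
Sum of the distinct covariances = 6.02
σ²_total = 7.58 + 2 × 6.02 = 19.62
α = (k/(k−1))·(1 − Σσ²ᵢ/σ²_total) = (5/4)·(1 − 7.58/19.62) = 0.77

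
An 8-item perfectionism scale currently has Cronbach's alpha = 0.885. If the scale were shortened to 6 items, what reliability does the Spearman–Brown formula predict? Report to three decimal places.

Length factor m = 6/8 = 0.7500
α' = m·α / (1 − (1−m)·α)
   = 6/8 × 0.885 / (1 − (1 − 6/8) × 0.885)
   = 0.6638 / 0.7788 = 0.852

predicted reliability = 0.852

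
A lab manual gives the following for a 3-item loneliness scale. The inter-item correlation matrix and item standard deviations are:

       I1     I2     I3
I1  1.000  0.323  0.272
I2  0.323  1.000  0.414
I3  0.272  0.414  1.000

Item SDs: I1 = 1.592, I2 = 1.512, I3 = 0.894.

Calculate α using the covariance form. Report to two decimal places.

Σσ²ᵢ = 1.592² + 1.512² + 0.894² = 5.6198
Covariances σ_ij = r_ij · s_i · s_j:
  σ(I1,I2) = 0.323 × 1.592 × 1.512 = 0.7775
  σ(I1,I3) = 0.272 × 1.592 × 0.894 = 0.3871
  σ(I2,I3) = 0.414 × 1.512 × 0.894 = 0.5596
σ²_T = Σσ²ᵢ + 2·Σσ_ij = 5.6198 + 2 × 1.7242 = 9.0682
α = (3/2)·(1 − 5.6198/9.0682) = 0.57

α = 0.57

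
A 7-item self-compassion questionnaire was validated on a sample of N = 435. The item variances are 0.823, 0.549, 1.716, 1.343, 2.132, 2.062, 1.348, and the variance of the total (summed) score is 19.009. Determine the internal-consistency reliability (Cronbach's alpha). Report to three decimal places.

α = 0.555

sum of item variances = 0.823 + 0.549 + 1.716 + 1.343 + 2.132 + 2.062 + 1.348 = 9.973
α = (k/(k−1))·(1 − sum of item variances/total variance) = (7/6)·(1 − 9.973/19.009) = 0.555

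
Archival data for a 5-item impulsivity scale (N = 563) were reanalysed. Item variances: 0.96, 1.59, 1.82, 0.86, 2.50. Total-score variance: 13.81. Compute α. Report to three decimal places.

sum of item variances = 0.96 + 1.59 + 1.82 + 0.86 + 2.50 = 7.73
α = (k/(k−1))·(1 − sum of item variances/Var(T)) = (5/4)·(1 − 7.73/13.81) = 0.550

α = 0.550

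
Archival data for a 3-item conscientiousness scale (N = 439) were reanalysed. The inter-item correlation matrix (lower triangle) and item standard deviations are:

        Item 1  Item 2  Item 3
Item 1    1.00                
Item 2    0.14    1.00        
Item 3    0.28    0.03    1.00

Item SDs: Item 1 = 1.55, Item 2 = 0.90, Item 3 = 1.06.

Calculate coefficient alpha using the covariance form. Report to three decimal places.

Σσ²ᵢ = 1.55² + 0.90² + 1.06² = 4.3361
Covariances σ_ij = r_ij · s_i · s_j:
  σ(Item 1,Item 2) = 0.14 × 1.55 × 0.90 = 0.1953
  σ(Item 1,Item 3) = 0.28 × 1.55 × 1.06 = 0.4600
  σ(Item 2,Item 3) = 0.03 × 0.90 × 1.06 = 0.0286
σ²_T = Σσ²ᵢ + 2·Σσ_ij = 4.3361 + 2 × 0.6839 = 5.7039
α = (3/2)·(1 − 4.3361/5.7039) = 0.360

α = 0.360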